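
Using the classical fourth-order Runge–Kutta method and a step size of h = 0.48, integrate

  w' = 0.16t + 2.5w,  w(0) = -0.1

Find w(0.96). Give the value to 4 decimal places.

RK4: k1 = f(t_n, w_n); k2 = f(t_n + h/2, w_n + (h/2)·k1); k3 = f(t_n + h/2, w_n + (h/2)·k2); k4 = f(t_n + h, w_n + h·k3); w_{n+1} = w_n + (h/6)·(k1 + 2k2 + 2k3 + k4).
t=0.000000, w=-0.100000:
  k1 = f(0.000000, -0.100000) = -0.250000
  k2 = f(0.240000, -0.160000) = -0.361600
  k3 = f(0.240000, -0.186784) = -0.428560
  k4 = f(0.480000, -0.305709) = -0.687472
  w ← -0.100000 + (0.48/6)·(k1 + 2k2 + 2k3 + k4) = -0.301423
t=0.480000, w=-0.301423:
  k1 = f(0.480000, -0.301423) = -0.676758
  k2 = f(0.720000, -0.463845) = -1.044413
  k3 = f(0.720000, -0.552083) = -1.265006
  k4 = f(0.960000, -0.908626) = -2.117966
  w ← -0.301423 + (0.48/6)·(k1 + 2k2 + 2k3 + k4) = -0.894509
w(0.96) ≈ -0.8945

-0.8945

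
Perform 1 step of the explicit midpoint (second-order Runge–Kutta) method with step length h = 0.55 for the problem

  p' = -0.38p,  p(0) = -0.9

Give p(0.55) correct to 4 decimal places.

Midpoint: k1 = f(t_n, p_n); k2 = f(t_n + h/2, p_n + (h/2)·k1); p_{n+1} = p_n + h·k2.
t=0.000000, p=-0.900000:
  k1 = f(0.000000, -0.900000) = 0.342000
  k2 = f(0.275000, -0.805950) = 0.306261
  p ← -0.900000 + 0.55·0.306261 = -0.731556
p(0.55) ≈ -0.7316

-0.7316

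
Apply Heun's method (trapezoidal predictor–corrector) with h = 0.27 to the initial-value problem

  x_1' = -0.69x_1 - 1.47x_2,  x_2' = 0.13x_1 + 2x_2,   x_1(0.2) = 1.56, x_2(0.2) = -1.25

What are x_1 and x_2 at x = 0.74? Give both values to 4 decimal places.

Heun on (x_1,x_2): k1 = f(x_n, state_n); k2 = f(x_n + h, state_n + h·k1); state_{n+1} = state_n + (h/2)·(k1 + k2).
0.200000: (1.560000, -1.250000)
  k1 = (0.761100, -2.297200)
  predictor → (1.765497, -1.870244)
  k2 = (1.531066, -3.510973)
  → (1.869442, -2.034103)
0.470000: (1.869442, -2.034103)
  k1 = (1.700217, -3.825179)
  predictor → (2.328501, -3.066902)
  k2 = (2.901680, -5.831099)
  → (2.490698, -3.337701)
(x_1(0.74), x_2(0.74)) ≈ (2.4907, -3.3377)

2.4907, -3.3377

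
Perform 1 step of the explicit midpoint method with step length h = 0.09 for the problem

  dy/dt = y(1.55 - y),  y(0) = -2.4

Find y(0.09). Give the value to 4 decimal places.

Midpoint: k1 = f(t_n, y_n); k2 = f(t_n + h/2, y_n + (h/2)·k1); y_{n+1} = y_n + h·k2.
t=0.000000, y=-2.400000:
  k1 = f(0.000000, -2.400000) = -9.480000
  k2 = f(0.045000, -2.826600) = -12.370898
  y ← -2.400000 + 0.09·(-12.370898) = -3.513381
y(0.09) ≈ -3.5134

-3.5134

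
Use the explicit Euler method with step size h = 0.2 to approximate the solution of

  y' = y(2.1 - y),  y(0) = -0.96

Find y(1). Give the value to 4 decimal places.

Euler: y_{n+1} = y_n + h·f(x_n, y_n).
x=0.000000, y=-0.960000: f=-2.937600 → y ← -0.960000 + 0.2·(-2.937600) = -1.547520
x=0.200000, y=-1.547520: f=-5.644610 → y ← -1.547520 + 0.2·(-5.644610) = -2.676442
x=0.400000, y=-2.676442: f=-12.783870 → y ← -2.676442 + 0.2·(-12.783870) = -5.233216
x=0.600000, y=-5.233216: f=-38.376304 → y ← -5.233216 + 0.2·(-38.376304) = -12.908477
x=0.800000, y=-12.908477: f=-193.736578 → y ← -12.908477 + 0.2·(-193.736578) = -51.655792
y(1) ≈ -51.6558

-51.6558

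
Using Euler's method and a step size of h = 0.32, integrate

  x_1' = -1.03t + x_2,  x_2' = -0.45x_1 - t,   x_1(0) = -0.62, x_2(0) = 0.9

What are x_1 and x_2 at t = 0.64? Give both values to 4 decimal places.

Euler on (x_1,x_2): x_1_{n+1} = x_1_n + h·x_1', x_2_{n+1} = x_2_n + h·x_2'.
0.000000: (-0.620000, 0.900000); f=(0.900000, 0.279000) → (-0.332000, 0.989280)
0.320000: (-0.332000, 0.989280); f=(0.659680, -0.170600) → (-0.120902, 0.934688)
(x_1(0.64), x_2(0.64)) ≈ (-0.1209, 0.9347)

-0.1209, 0.9347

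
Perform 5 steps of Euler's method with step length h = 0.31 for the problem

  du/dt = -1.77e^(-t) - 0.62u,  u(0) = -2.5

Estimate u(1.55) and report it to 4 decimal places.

Euler: u_{n+1} = u_n + h·f(t_n, u_n).
t=0.000000, u=-2.500000: f=-0.220000 → u ← -2.500000 + 0.31·(-0.220000) = -2.568200
t=0.310000, u=-2.568200: f=0.294083 → u ← -2.568200 + 0.31·0.294083 = -2.477034
t=0.620000, u=-2.477034: f=0.583600 → u ← -2.477034 + 0.31·0.583600 = -2.296118
t=0.930000, u=-2.296118: f=0.725233 → u ← -2.296118 + 0.31·0.725233 = -2.071296
t=1.240000, u=-2.071296: f=0.771994 → u ← -2.071296 + 0.31·0.771994 = -1.831978
u(1.55) ≈ -1.8320

-1.8320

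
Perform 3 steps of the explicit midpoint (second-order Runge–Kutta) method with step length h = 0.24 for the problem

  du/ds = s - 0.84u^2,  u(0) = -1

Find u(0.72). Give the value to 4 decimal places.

Midpoint: k1 = f(s_n, u_n); k2 = f(s_n + h/2, u_n + (h/2)·k1); u_{n+1} = u_n + h·k2.
s=0.000000, u=-1.000000:
  k1 = f(0.000000, -1.000000) = -0.840000
  k2 = f(0.120000, -1.100800) = -0.897879
  u ← -1.000000 + 0.24·(-0.897879) = -1.215491
s=0.240000, u=-1.215491:
  k1 = f(0.240000, -1.215491) = -1.001031
  k2 = f(0.360000, -1.335615) = -1.138448
  u ← -1.215491 + 0.24·(-1.138448) = -1.488718
s=0.480000, u=-1.488718:
  k1 = f(0.480000, -1.488718) = -1.381677
  k2 = f(0.600000, -1.654520) = -1.699446
  u ← -1.488718 + 0.24·(-1.699446) = -1.896585
u(0.72) ≈ -1.8966

-1.8966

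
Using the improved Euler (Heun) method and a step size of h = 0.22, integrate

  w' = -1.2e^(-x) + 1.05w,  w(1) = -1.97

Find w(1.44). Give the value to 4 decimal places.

Heun: k1 = f(x_n, w_n); k2 = f(x_n + h, w_n + h·k1); w_{n+1} = w_n + (h/2)·(k1 + k2).
x=1.000000, w=-1.970000:
  k1 = f(1.000000, -1.970000) = -2.509955
  k2 = f(1.220000, -2.522190) = -3.002576
  w ← -1.970000 + (0.22/2)·(-2.509955 + (-3.002576)) = -2.576378
x=1.220000, w=-2.576378:
  k1 = f(1.220000, -2.576378) = -3.059474
  k2 = f(1.440000, -3.249463) = -3.696249
  w ← -2.576378 + (0.22/2)·(-3.059474 + (-3.696249)) = -3.319508
w(1.44) ≈ -3.3195

-3.3195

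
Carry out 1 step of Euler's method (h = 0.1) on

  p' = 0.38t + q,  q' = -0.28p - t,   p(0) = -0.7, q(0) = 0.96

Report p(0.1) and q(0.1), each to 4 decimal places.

Euler on (p,q): p_{n+1} = p_n + h·p', q_{n+1} = q_n + h·q'.
0.000000: (-0.700000, 0.960000); f=(0.960000, 0.196000) → (-0.604000, 0.979600)
(p(0.1), q(0.1)) ≈ (-0.6040, 0.9796)

-0.6040, 0.9796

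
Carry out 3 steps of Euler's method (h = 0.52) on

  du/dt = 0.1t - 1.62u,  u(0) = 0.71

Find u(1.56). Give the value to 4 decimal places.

0.0611

Euler: u_{n+1} = u_n + h·f(t_n, u_n).
t=0.000000, u=0.710000: f=-1.150200 → u ← 0.710000 + 0.52·(-1.150200) = 0.111896
t=0.520000, u=0.111896: f=-0.129272 → u ← 0.111896 + 0.52·(-0.129272) = 0.044675
t=1.040000, u=0.044675: f=0.031627 → u ← 0.044675 + 0.52·0.031627 = 0.061121
u(1.56) ≈ 0.0611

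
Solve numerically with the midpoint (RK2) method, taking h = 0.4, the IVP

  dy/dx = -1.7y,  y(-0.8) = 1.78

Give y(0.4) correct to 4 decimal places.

0.2981

Midpoint: k1 = f(x_n, y_n); k2 = f(x_n + h/2, y_n + (h/2)·k1); y_{n+1} = y_n + h·k2.
x=-0.800000, y=1.780000:
  k1 = f(-0.800000, 1.780000) = -3.026000
  k2 = f(-0.600000, 1.174800) = -1.997160
  y ← 1.780000 + 0.4·(-1.997160) = 0.981136
x=-0.400000, y=0.981136:
  k1 = f(-0.400000, 0.981136) = -1.667931
  k2 = f(-0.200000, 0.647550) = -1.100835
  y ← 0.981136 + 0.4·(-1.100835) = 0.540802
x=0.000000, y=0.540802:
  k1 = f(0.000000, 0.540802) = -0.919364
  k2 = f(0.200000, 0.356929) = -0.606780
  y ← 0.540802 + 0.4·(-0.606780) = 0.298090
y(0.4) ≈ 0.2981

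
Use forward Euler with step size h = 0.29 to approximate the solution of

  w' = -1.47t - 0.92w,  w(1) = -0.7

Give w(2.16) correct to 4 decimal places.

Euler: w_{n+1} = w_n + h·f(t_n, w_n).
t=1.000000, w=-0.700000: f=-0.826000 → w ← -0.700000 + 0.29·(-0.826000) = -0.939540
t=1.290000, w=-0.939540: f=-1.031923 → w ← -0.939540 + 0.29·(-1.031923) = -1.238798
t=1.580000, w=-1.238798: f=-1.182906 → w ← -1.238798 + 0.29·(-1.182906) = -1.581840
t=1.870000, w=-1.581840: f=-1.293607 → w ← -1.581840 + 0.29·(-1.293607) = -1.956986
w(2.16) ≈ -1.9570

-1.9570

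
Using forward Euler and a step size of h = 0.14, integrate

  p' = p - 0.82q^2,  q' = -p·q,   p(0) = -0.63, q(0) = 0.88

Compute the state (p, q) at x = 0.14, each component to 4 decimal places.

Euler on (p,q): p_{n+1} = p_n + h·p', q_{n+1} = q_n + h·q'.
0.000000: (-0.630000, 0.880000); f=(-1.265008, 0.554400) → (-0.807101, 0.957616)
(p(0.14), q(0.14)) ≈ (-0.8071, 0.9576)

-0.8071, 0.9576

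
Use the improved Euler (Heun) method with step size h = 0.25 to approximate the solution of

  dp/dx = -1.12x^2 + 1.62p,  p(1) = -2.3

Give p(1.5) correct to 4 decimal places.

Heun: k1 = f(x_n, p_n); k2 = f(x_n + h, p_n + h·k1); p_{n+1} = p_n + (h/2)·(k1 + k2).
x=1.000000, p=-2.300000:
  k1 = f(1.000000, -2.300000) = -4.846000
  k2 = f(1.250000, -3.511500) = -7.438630
  p ← -2.300000 + (0.25/2)·(-4.846000 + (-7.438630)) = -3.835579
x=1.250000, p=-3.835579:
  k1 = f(1.250000, -3.835579) = -7.963638
  k2 = f(1.500000, -5.826488) = -11.958911
  p ← -3.835579 + (0.25/2)·(-7.963638 + (-11.958911)) = -6.325897
p(1.5) ≈ -6.3259

-6.3259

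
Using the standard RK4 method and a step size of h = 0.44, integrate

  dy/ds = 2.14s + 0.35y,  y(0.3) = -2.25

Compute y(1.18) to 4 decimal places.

RK4: k1 = f(s_n, y_n); k2 = f(s_n + h/2, y_n + (h/2)·k1); k3 = f(s_n + h/2, y_n + (h/2)·k2); k4 = f(s_n + h, y_n + h·k3); y_{n+1} = y_n + (h/6)·(k1 + 2k2 + 2k3 + k4).
s=0.300000, y=-2.250000:
  k1 = f(0.300000, -2.250000) = -0.145500
  k2 = f(0.520000, -2.282010) = 0.314097
  k3 = f(0.520000, -2.180899) = 0.349485
  k4 = f(0.740000, -2.096226) = 0.849921
  y ← -2.250000 + (0.44/6)·(k1 + 2k2 + 2k3 + k4) = -2.101017
s=0.740000, y=-2.101017:
  k1 = f(0.740000, -2.101017) = 0.848244
  k2 = f(0.960000, -1.914403) = 1.384359
  k3 = f(0.960000, -1.796458) = 1.425640
  k4 = f(1.180000, -1.473736) = 2.009393
  y ← -2.101017 + (0.44/6)·(k1 + 2k2 + 2k3 + k4) = -1.479324
y(1.18) ≈ -1.4793

-1.4793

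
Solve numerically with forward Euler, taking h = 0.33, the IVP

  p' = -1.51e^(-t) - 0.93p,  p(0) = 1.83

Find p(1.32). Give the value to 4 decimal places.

-0.2794

Euler: p_{n+1} = p_n + h·f(t_n, p_n).
t=0.000000, p=1.830000: f=-3.211900 → p ← 1.830000 + 0.33·(-3.211900) = 0.770073
t=0.330000, p=0.770073: f=-1.801743 → p ← 0.770073 + 0.33·(-1.801743) = 0.175498
t=0.660000, p=0.175498: f=-0.943659 → p ← 0.175498 + 0.33·(-0.943659) = -0.135909
t=0.990000, p=-0.135909: f=-0.434685 → p ← -0.135909 + 0.33·(-0.434685) = -0.279355
p(1.32) ≈ -0.2794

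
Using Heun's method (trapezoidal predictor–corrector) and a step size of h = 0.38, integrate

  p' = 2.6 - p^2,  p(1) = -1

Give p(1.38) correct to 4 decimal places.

Heun: k1 = f(x_n, p_n); k2 = f(x_n + h, p_n + h·k1); p_{n+1} = p_n + (h/2)·(k1 + k2).
x=1.000000, p=-1.000000:
  k1 = f(1.000000, -1.000000) = 1.600000
  k2 = f(1.380000, -0.392000) = 2.446336
  p ← -1.000000 + (0.38/2)·(1.600000 + 2.446336) = -0.231196
p(1.38) ≈ -0.2312

-0.2312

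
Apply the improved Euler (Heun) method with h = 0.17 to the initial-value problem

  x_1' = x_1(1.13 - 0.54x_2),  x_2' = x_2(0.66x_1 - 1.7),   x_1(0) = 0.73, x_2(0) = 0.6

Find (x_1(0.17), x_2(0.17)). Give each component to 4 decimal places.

0.8416, 0.4913

Heun on (x_1,x_2): k1 = f(t_n, state_n); k2 = f(t_n + h, state_n + h·k1); state_{n+1} = state_n + (h/2)·(k1 + k2).
0.000000: (0.730000, 0.600000)
  k1 = (0.588380, -0.730920)
  predictor → (0.830025, 0.475744)
  k2 = (0.724693, -0.548144)
  → (0.841611, 0.491280)
(x_1(0.17), x_2(0.17)) ≈ (0.8416, 0.4913)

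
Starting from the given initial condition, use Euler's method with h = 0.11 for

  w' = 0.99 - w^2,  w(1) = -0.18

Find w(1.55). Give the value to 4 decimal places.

0.3511

Euler: w_{n+1} = w_n + h·f(x_n, w_n).
x=1.000000, w=-0.180000: f=0.957600 → w ← -0.180000 + 0.11·0.957600 = -0.074664
x=1.110000, w=-0.074664: f=0.984425 → w ← -0.074664 + 0.11·0.984425 = 0.033623
x=1.220000, w=0.033623: f=0.988870 → w ← 0.033623 + 0.11·0.988870 = 0.142398
x=1.330000, w=0.142398: f=0.969723 → w ← 0.142398 + 0.11·0.969723 = 0.249068
x=1.440000, w=0.249068: f=0.927965 → w ← 0.249068 + 0.11·0.927965 = 0.351144
w(1.55) ≈ 0.3511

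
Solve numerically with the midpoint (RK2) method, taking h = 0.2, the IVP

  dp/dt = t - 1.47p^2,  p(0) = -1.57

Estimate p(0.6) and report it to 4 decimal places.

-54.1144

Midpoint: k1 = f(t_n, p_n); k2 = f(t_n + h/2, p_n + (h/2)·k1); p_{n+1} = p_n + h·k2.
t=0.000000, p=-1.570000:
  k1 = f(0.000000, -1.570000) = -3.623403
  k2 = f(0.100000, -1.932340) = -5.388890
  p ← -1.570000 + 0.2·(-5.388890) = -2.647778
t=0.200000, p=-2.647778:
  k1 = f(0.200000, -2.647778) = -10.105771
  k2 = f(0.300000, -3.658355) = -19.373837
  p ← -2.647778 + 0.2·(-19.373837) = -6.522546
t=0.400000, p=-6.522546:
  k1 = f(0.400000, -6.522546) = -62.139092
  k2 = f(0.500000, -12.736455) = -237.959402
  p ← -6.522546 + 0.2·(-237.959402) = -54.114426
p(0.6) ≈ -54.1144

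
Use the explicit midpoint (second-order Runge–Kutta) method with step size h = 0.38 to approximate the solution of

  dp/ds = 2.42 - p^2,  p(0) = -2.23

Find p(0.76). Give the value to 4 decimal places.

Midpoint: k1 = f(s_n, p_n); k2 = f(s_n + h/2, p_n + (h/2)·k1); p_{n+1} = p_n + h·k2.
s=0.000000, p=-2.230000:
  k1 = f(0.000000, -2.230000) = -2.552900
  k2 = f(0.190000, -2.715051) = -4.951502
  p ← -2.230000 + 0.38·(-4.951502) = -4.111571
s=0.380000, p=-4.111571:
  k1 = f(0.380000, -4.111571) = -14.485014
  k2 = f(0.570000, -6.863723) = -44.690699
  p ← -4.111571 + 0.38·(-44.690699) = -21.094036
p(0.76) ≈ -21.0940

-21.0940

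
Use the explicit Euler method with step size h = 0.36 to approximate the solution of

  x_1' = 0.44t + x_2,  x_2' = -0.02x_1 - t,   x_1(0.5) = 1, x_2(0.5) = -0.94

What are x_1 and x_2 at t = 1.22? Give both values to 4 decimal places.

Euler on (x_1,x_2): x_1_{n+1} = x_1_n + h·x_1', x_2_{n+1} = x_2_n + h·x_2'.
0.500000: (1.000000, -0.940000); f=(-0.720000, -0.520000) → (0.740800, -1.127200)
0.860000: (0.740800, -1.127200); f=(-0.748800, -0.874816) → (0.471232, -1.442134)
(x_1(1.22), x_2(1.22)) ≈ (0.4712, -1.4421)

0.4712, -1.4421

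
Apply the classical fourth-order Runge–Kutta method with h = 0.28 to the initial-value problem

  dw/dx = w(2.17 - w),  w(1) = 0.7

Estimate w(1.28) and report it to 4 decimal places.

RK4: k1 = f(x_n, w_n); k2 = f(x_n + h/2, w_n + (h/2)·k1); k3 = f(x_n + h/2, w_n + (h/2)·k2); k4 = f(x_n + h, w_n + h·k3); w_{n+1} = w_n + (h/6)·(k1 + 2k2 + 2k3 + k4).
x=1.000000, w=0.700000:
  k1 = f(1.000000, 0.700000) = 1.029000
  k2 = f(1.140000, 0.844060) = 1.119173
  k3 = f(1.140000, 0.856684) = 1.125097
  k4 = f(1.280000, 1.015027) = 1.172329
  w ← 0.700000 + (0.28/6)·(k1 + 2k2 + 2k3 + k4) = 1.012194
w(1.28) ≈ 1.0122

1.0122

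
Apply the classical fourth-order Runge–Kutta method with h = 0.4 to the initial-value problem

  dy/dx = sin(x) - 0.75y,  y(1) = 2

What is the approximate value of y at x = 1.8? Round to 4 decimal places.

1.6786

RK4: k1 = f(x_n, y_n); k2 = f(x_n + h/2, y_n + (h/2)·k1); k3 = f(x_n + h/2, y_n + (h/2)·k2); k4 = f(x_n + h, y_n + h·k3); y_{n+1} = y_n + (h/6)·(k1 + 2k2 + 2k3 + k4).
x=1.000000, y=2.000000:
  k1 = f(1.000000, 2.000000) = -0.658529
  k2 = f(1.200000, 1.868294) = -0.469182
  k3 = f(1.200000, 1.906164) = -0.497584
  k4 = f(1.400000, 1.800967) = -0.365275
  y ← 2.000000 + (0.4/6)·(k1 + 2k2 + 2k3 + k4) = 1.802844
x=1.400000, y=1.802844:
  k1 = f(1.400000, 1.802844) = -0.366684
  k2 = f(1.600000, 1.729508) = -0.297557
  k3 = f(1.600000, 1.743333) = -0.307926
  k4 = f(1.800000, 1.679674) = -0.285908
  y ← 1.802844 + (0.4/6)·(k1 + 2k2 + 2k3 + k4) = 1.678607
y(1.8) ≈ 1.6786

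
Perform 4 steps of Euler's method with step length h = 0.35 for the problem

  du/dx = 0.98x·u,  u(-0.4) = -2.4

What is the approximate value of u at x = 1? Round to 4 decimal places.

Euler: u_{n+1} = u_n + h·f(x_n, u_n).
x=-0.400000, u=-2.400000: f=0.940800 → u ← -2.400000 + 0.35·0.940800 = -2.070720
x=-0.050000, u=-2.070720: f=0.101465 → u ← -2.070720 + 0.35·0.101465 = -2.035207
x=0.300000, u=-2.035207: f=-0.598351 → u ← -2.035207 + 0.35·(-0.598351) = -2.244630
x=0.650000, u=-2.244630: f=-1.429829 → u ← -2.244630 + 0.35·(-1.429829) = -2.745070
u(1) ≈ -2.7451

-2.7451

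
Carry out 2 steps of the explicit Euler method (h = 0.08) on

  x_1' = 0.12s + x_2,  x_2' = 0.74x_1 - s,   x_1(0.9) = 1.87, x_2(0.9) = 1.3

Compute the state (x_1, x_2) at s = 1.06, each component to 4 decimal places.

2.0991, 1.3777

Euler on (x_1,x_2): x_1_{n+1} = x_1_n + h·x_1', x_2_{n+1} = x_2_n + h·x_2'.
0.900000: (1.870000, 1.300000); f=(1.408000, 0.483800) → (1.982640, 1.338704)
0.980000: (1.982640, 1.338704); f=(1.456304, 0.487154) → (2.099144, 1.377676)
(x_1(1.06), x_2(1.06)) ≈ (2.0991, 1.3777)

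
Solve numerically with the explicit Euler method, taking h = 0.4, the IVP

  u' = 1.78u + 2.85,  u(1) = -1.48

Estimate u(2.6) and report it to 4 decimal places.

Euler: u_{n+1} = u_n + h·f(t_n, u_n).
t=1.000000, u=-1.480000: f=0.215600 → u ← -1.480000 + 0.4·0.215600 = -1.393760
t=1.400000, u=-1.393760: f=0.369107 → u ← -1.393760 + 0.4·0.369107 = -1.246117
t=1.800000, u=-1.246117: f=0.631912 → u ← -1.246117 + 0.4·0.631912 = -0.993353
t=2.200000, u=-0.993353: f=1.081833 → u ← -0.993353 + 0.4·1.081833 = -0.560619
u(2.6) ≈ -0.5606

-0.5606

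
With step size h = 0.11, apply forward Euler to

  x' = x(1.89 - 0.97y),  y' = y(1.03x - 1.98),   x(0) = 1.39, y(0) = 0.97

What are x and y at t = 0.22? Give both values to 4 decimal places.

Euler on (x,y): x_{n+1} = x_n + h·x', y_{n+1} = y_n + h·y'.
0.000000: (1.390000, 0.970000); f=(1.319249, -0.531851) → (1.535117, 0.911496)
0.110000: (1.535117, 0.911496); f=(1.544096, -0.363531) → (1.704968, 0.871508)
(x(0.22), y(0.22)) ≈ (1.7050, 0.8715)

1.7050, 0.8715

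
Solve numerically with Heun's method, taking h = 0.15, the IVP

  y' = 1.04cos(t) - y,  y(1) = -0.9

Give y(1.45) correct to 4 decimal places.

-0.4563

Heun: k1 = f(t_n, y_n); k2 = f(t_n + h, y_n + h·k1); y_{n+1} = y_n + (h/2)·(k1 + k2).
t=1.000000, y=-0.900000:
  k1 = f(1.000000, -0.900000) = 1.461914
  k2 = f(1.150000, -0.680713) = 1.105540
  y ← -0.900000 + (0.15/2)·(1.461914 + 1.105540) = -0.707441
t=1.150000, y=-0.707441:
  k1 = f(1.150000, -0.707441) = 1.132268
  k2 = f(1.300000, -0.537601) = 0.815800
  y ← -0.707441 + (0.15/2)·(1.132268 + 0.815800) = -0.561336
t=1.300000, y=-0.561336:
  k1 = f(1.300000, -0.561336) = 0.839535
  k2 = f(1.450000, -0.435406) = 0.560729
  y ← -0.561336 + (0.15/2)·(0.839535 + 0.560729) = -0.456316
y(1.45) ≈ -0.4563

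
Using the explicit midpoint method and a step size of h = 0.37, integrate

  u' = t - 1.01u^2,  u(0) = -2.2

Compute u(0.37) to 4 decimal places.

Midpoint: k1 = f(t_n, u_n); k2 = f(t_n + h/2, u_n + (h/2)·k1); u_{n+1} = u_n + h·k2.
t=0.000000, u=-2.200000:
  k1 = f(0.000000, -2.200000) = -4.888400
  k2 = f(0.185000, -3.104354) = -9.548384
  u ← -2.200000 + 0.37·(-9.548384) = -5.732902
u(0.37) ≈ -5.7329

-5.7329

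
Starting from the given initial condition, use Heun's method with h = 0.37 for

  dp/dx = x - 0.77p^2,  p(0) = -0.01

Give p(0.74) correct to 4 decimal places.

0.2579

Heun: k1 = f(x_n, p_n); k2 = f(x_n + h, p_n + h·k1); p_{n+1} = p_n + (h/2)·(k1 + k2).
x=0.000000, p=-0.010000:
  k1 = f(0.000000, -0.010000) = -0.000077
  k2 = f(0.370000, -0.010028) = 0.369923
  p ← -0.010000 + (0.37/2)·(-0.000077 + 0.369923) = 0.058421
x=0.370000, p=0.058421:
  k1 = f(0.370000, 0.058421) = 0.367372
  k2 = f(0.740000, 0.194349) = 0.710916
  p ← 0.058421 + (0.37/2)·(0.367372 + 0.710916) = 0.257905
p(0.74) ≈ 0.2579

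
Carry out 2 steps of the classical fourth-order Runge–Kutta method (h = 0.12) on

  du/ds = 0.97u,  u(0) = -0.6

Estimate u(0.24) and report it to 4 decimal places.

-0.7573

RK4: k1 = f(s_n, u_n); k2 = f(s_n + h/2, u_n + (h/2)·k1); k3 = f(s_n + h/2, u_n + (h/2)·k2); k4 = f(s_n + h, u_n + h·k3); u_{n+1} = u_n + (h/6)·(k1 + 2k2 + 2k3 + k4).
s=0.000000, u=-0.600000:
  k1 = f(0.000000, -0.600000) = -0.582000
  k2 = f(0.060000, -0.634920) = -0.615872
  k3 = f(0.060000, -0.636952) = -0.617844
  k4 = f(0.120000, -0.674141) = -0.653917
  u ← -0.600000 + (0.12/6)·(k1 + 2k2 + 2k3 + k4) = -0.674067
s=0.120000, u=-0.674067:
  k1 = f(0.120000, -0.674067) = -0.653845
  k2 = f(0.180000, -0.713298) = -0.691899
  k3 = f(0.180000, -0.715581) = -0.694113
  k4 = f(0.240000, -0.757361) = -0.734640
  u ← -0.674067 + (0.12/6)·(k1 + 2k2 + 2k3 + k4) = -0.757277
u(0.24) ≈ -0.7573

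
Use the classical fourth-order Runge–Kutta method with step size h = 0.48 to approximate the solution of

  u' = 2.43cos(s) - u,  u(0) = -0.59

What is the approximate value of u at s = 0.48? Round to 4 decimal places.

0.5211

RK4: k1 = f(s_n, u_n); k2 = f(s_n + h/2, u_n + (h/2)·k1); k3 = f(s_n + h/2, u_n + (h/2)·k2); k4 = f(s_n + h, u_n + h·k3); u_{n+1} = u_n + (h/6)·(k1 + 2k2 + 2k3 + k4).
s=0.000000, u=-0.590000:
  k1 = f(0.000000, -0.590000) = 3.020000
  k2 = f(0.240000, 0.134800) = 2.225551
  k3 = f(0.240000, -0.055868) = 2.416219
  k4 = f(0.480000, 0.569785) = 1.585613
  u ← -0.590000 + (0.48/6)·(k1 + 2k2 + 2k3 + k4) = 0.521132
u(0.48) ≈ 0.5211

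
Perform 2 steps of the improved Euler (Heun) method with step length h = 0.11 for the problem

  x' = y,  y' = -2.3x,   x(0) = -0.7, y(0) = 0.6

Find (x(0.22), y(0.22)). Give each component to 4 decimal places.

Heun on (x,y): k1 = f(t_n, state_n); k2 = f(t_n + h, state_n + h·k1); state_{n+1} = state_n + (h/2)·(k1 + k2).
0.000000: (-0.700000, 0.600000)
  k1 = (0.600000, 1.610000)
  predictor → (-0.634000, 0.777100)
  k2 = (0.777100, 1.458200)
  → (-0.624259, 0.768751)
0.110000: (-0.624259, 0.768751)
  k1 = (0.768751, 1.435797)
  predictor → (-0.539697, 0.926689)
  k2 = (0.926689, 1.241303)
  → (-0.531010, 0.915991)
(x(0.22), y(0.22)) ≈ (-0.5310, 0.9160)

-0.5310, 0.9160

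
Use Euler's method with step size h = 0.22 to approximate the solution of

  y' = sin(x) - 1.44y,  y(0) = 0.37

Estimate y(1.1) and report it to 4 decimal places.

Euler: y_{n+1} = y_n + h·f(x_n, y_n).
x=0.000000, y=0.370000: f=-0.532800 → y ← 0.370000 + 0.22·(-0.532800) = 0.252784
x=0.220000, y=0.252784: f=-0.145779 → y ← 0.252784 + 0.22·(-0.145779) = 0.220713
x=0.440000, y=0.220713: f=0.108113 → y ← 0.220713 + 0.22·0.108113 = 0.244497
x=0.660000, y=0.244497: f=0.261040 → y ← 0.244497 + 0.22·0.261040 = 0.301926
x=0.880000, y=0.301926: f=0.335965 → y ← 0.301926 + 0.22·0.335965 = 0.375839
y(1.1) ≈ 0.3758

0.3758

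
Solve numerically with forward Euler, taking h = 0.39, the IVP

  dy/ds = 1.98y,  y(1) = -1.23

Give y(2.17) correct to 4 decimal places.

-6.8461

Euler: y_{n+1} = y_n + h·f(s_n, y_n).
s=1.000000, y=-1.230000: f=-2.435400 → y ← -1.230000 + 0.39·(-2.435400) = -2.179806
s=1.390000, y=-2.179806: f=-4.316016 → y ← -2.179806 + 0.39·(-4.316016) = -3.863052
s=1.780000, y=-3.863052: f=-7.648843 → y ← -3.863052 + 0.39·(-7.648843) = -6.846101
y(2.17) ≈ -6.8461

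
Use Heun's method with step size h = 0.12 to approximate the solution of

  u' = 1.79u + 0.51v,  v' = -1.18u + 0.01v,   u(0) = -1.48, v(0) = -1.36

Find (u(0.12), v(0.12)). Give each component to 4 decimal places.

-1.9179, -1.1235

Heun on (u,v): k1 = f(x_n, state_n); k2 = f(x_n + h, state_n + h·k1); state_{n+1} = state_n + (h/2)·(k1 + k2).
0.000000: (-1.480000, -1.360000)
  k1 = (-3.342800, 1.732800)
  predictor → (-1.881136, -1.152064)
  k2 = (-3.954786, 2.208220)
  → (-1.917855, -1.123539)
(u(0.12), v(0.12)) ≈ (-1.9179, -1.1235)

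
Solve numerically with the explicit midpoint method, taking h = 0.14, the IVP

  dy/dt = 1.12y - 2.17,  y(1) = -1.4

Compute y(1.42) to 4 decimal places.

Midpoint: k1 = f(t_n, y_n); k2 = f(t_n + h/2, y_n + (h/2)·k1); y_{n+1} = y_n + h·k2.
t=1.000000, y=-1.400000:
  k1 = f(1.000000, -1.400000) = -3.738000
  k2 = f(1.070000, -1.661660) = -4.031059
  y ← -1.400000 + 0.14·(-4.031059) = -1.964348
t=1.140000, y=-1.964348:
  k1 = f(1.140000, -1.964348) = -4.370070
  k2 = f(1.210000, -2.270253) = -4.712684
  y ← -1.964348 + 0.14·(-4.712684) = -2.624124
t=1.280000, y=-2.624124:
  k1 = f(1.280000, -2.624124) = -5.109019
  k2 = f(1.350000, -2.981755) = -5.509566
  y ← -2.624124 + 0.14·(-5.509566) = -3.395463
y(1.42) ≈ -3.3955

-3.3955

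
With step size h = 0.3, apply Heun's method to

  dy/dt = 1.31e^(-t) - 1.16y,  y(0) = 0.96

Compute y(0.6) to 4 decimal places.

Heun: k1 = f(t_n, y_n); k2 = f(t_n + h, y_n + h·k1); y_{n+1} = y_n + (h/2)·(k1 + k2).
t=0.000000, y=0.960000:
  k1 = f(0.000000, 0.960000) = 0.196400
  k2 = f(0.300000, 1.018920) = -0.211475
  y ← 0.960000 + (0.3/2)·(0.196400 + (-0.211475)) = 0.957739
t=0.300000, y=0.957739:
  k1 = f(0.300000, 0.957739) = -0.140505
  k2 = f(0.600000, 0.915587) = -0.343138
  y ← 0.957739 + (0.3/2)·(-0.140505 + (-0.343138)) = 0.885192
y(0.6) ≈ 0.8852

0.8852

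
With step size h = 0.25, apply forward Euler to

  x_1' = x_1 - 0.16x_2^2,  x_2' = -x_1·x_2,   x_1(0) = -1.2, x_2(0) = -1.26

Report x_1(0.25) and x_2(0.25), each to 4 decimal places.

Euler on (x_1,x_2): x_1_{n+1} = x_1_n + h·x_1', x_2_{n+1} = x_2_n + h·x_2'.
0.000000: (-1.200000, -1.260000); f=(-1.454016, -1.512000) → (-1.563504, -1.638000)
(x_1(0.25), x_2(0.25)) ≈ (-1.5635, -1.6380)

-1.5635, -1.6380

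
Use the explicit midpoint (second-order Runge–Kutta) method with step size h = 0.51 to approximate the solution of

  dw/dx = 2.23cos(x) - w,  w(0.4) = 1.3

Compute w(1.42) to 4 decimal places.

1.1644

Midpoint: k1 = f(x_n, w_n); k2 = f(x_n + h/2, w_n + (h/2)·k1); w_{n+1} = w_n + h·k2.
x=0.400000, w=1.300000:
  k1 = f(0.400000, 1.300000) = 0.753966
  k2 = f(0.655000, 1.492261) = 0.276236
  w ← 1.300000 + 0.51·0.276236 = 1.440880
x=0.910000, w=1.440880:
  k1 = f(0.910000, 1.440880) = -0.072227
  k2 = f(1.165000, 1.422462) = -0.542169
  w ← 1.440880 + 0.51·(-0.542169) = 1.164374
w(1.42) ≈ 1.1644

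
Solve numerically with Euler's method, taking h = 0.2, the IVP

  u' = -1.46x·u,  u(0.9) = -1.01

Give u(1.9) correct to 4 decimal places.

-0.0887

Euler: u_{n+1} = u_n + h·f(x_n, u_n).
x=0.900000, u=-1.010000: f=1.327140 → u ← -1.010000 + 0.2·1.327140 = -0.744572
x=1.100000, u=-0.744572: f=1.195783 → u ← -0.744572 + 0.2·1.195783 = -0.505415
x=1.300000, u=-0.505415: f=0.959279 → u ← -0.505415 + 0.2·0.959279 = -0.313560
x=1.500000, u=-0.313560: f=0.686696 → u ← -0.313560 + 0.2·0.686696 = -0.176221
x=1.700000, u=-0.176221: f=0.437379 → u ← -0.176221 + 0.2·0.437379 = -0.088745
u(1.9) ≈ -0.0887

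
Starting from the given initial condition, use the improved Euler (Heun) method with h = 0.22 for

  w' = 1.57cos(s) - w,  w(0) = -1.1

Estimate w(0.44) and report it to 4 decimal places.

-0.1798

Heun: k1 = f(s_n, w_n); k2 = f(s_n + h, w_n + h·k1); w_{n+1} = w_n + (h/2)·(k1 + k2).
s=0.000000, w=-1.100000:
  k1 = f(0.000000, -1.100000) = 2.670000
  k2 = f(0.220000, -0.512600) = 2.044759
  w ← -1.100000 + (0.22/2)·(2.670000 + 2.044759) = -0.581377
s=0.220000, w=-0.581377:
  k1 = f(0.220000, -0.581377) = 2.113536
  k2 = f(0.440000, -0.116399) = 1.536859
  w ← -0.581377 + (0.22/2)·(2.113536 + 1.536859) = -0.179833
w(0.44) ≈ -0.1798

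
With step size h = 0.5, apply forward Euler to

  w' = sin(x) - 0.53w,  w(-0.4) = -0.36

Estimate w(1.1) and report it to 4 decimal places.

Euler: w_{n+1} = w_n + h·f(x_n, w_n).
x=-0.400000, w=-0.360000: f=-0.198618 → w ← -0.360000 + 0.5·(-0.198618) = -0.459309
x=0.100000, w=-0.459309: f=0.343267 → w ← -0.459309 + 0.5·0.343267 = -0.287676
x=0.600000, w=-0.287676: f=0.717111 → w ← -0.287676 + 0.5·0.717111 = 0.070880
w(1.1) ≈ 0.0709

0.0709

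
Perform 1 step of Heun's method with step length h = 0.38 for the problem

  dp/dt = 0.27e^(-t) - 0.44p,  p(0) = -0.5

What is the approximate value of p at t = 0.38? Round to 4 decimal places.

-0.3456

Heun: k1 = f(t_n, p_n); k2 = f(t_n + h, p_n + h·k1); p_{n+1} = p_n + (h/2)·(k1 + k2).
t=0.000000, p=-0.500000:
  k1 = f(0.000000, -0.500000) = 0.490000
  k2 = f(0.380000, -0.313800) = 0.322715
  p ← -0.500000 + (0.38/2)·(0.490000 + 0.322715) = -0.345584
p(0.38) ≈ -0.3456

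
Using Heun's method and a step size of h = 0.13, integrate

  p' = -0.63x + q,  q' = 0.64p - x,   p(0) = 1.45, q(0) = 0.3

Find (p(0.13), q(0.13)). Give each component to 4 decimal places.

1.4915, 0.4138

Heun on (p,q): k1 = f(x_n, state_n); k2 = f(x_n + h, state_n + h·k1); state_{n+1} = state_n + (h/2)·(k1 + k2).
0.000000: (1.450000, 0.300000)
  k1 = (0.300000, 0.928000)
  predictor → (1.489000, 0.420640)
  k2 = (0.338740, 0.822960)
  → (1.491518, 0.413812)
(p(0.13), q(0.13)) ≈ (1.4915, 0.4138)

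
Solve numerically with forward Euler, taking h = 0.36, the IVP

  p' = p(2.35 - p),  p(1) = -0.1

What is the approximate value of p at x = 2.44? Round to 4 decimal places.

Euler: p_{n+1} = p_n + h·f(x_n, p_n).
x=1.000000, p=-0.100000: f=-0.245000 → p ← -0.100000 + 0.36·(-0.245000) = -0.188200
x=1.360000, p=-0.188200: f=-0.477689 → p ← -0.188200 + 0.36·(-0.477689) = -0.360168
x=1.720000, p=-0.360168: f=-0.976116 → p ← -0.360168 + 0.36·(-0.976116) = -0.711570
x=2.080000, p=-0.711570: f=-2.178521 → p ← -0.711570 + 0.36·(-2.178521) = -1.495838
p(2.44) ≈ -1.4958

-1.4958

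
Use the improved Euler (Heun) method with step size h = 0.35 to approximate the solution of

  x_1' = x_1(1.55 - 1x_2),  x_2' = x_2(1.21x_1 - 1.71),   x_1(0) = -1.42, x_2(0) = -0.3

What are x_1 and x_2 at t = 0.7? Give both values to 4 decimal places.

-4.2431, -0.1543

Heun on (x_1,x_2): k1 = f(t_n, state_n); k2 = f(t_n + h, state_n + h·k1); state_{n+1} = state_n + (h/2)·(k1 + k2).
0.000000: (-1.420000, -0.300000)
  k1 = (-2.627000, 1.028460)
  predictor → (-2.339450, 0.059961)
  k2 = (-3.485872, -0.272267)
  → (-2.489753, -0.167666)
0.350000: (-2.489753, -0.167666)
  k1 = (-4.276564, 0.791821)
  predictor → (-3.986550, 0.109471)
  k2 = (-5.742741, -0.715253)
  → (-4.243131, -0.154267)
(x_1(0.7), x_2(0.7)) ≈ (-4.2431, -0.1543)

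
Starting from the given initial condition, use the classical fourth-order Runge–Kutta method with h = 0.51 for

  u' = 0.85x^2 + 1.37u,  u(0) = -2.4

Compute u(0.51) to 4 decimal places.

-4.7777

RK4: k1 = f(x_n, u_n); k2 = f(x_n + h/2, u_n + (h/2)·k1); k3 = f(x_n + h/2, u_n + (h/2)·k2); k4 = f(x_n + h, u_n + h·k3); u_{n+1} = u_n + (h/6)·(k1 + 2k2 + 2k3 + k4).
x=0.000000, u=-2.400000:
  k1 = f(0.000000, -2.400000) = -3.288000
  k2 = f(0.255000, -3.238440) = -4.381392
  k3 = f(0.255000, -3.517255) = -4.763368
  k4 = f(0.510000, -4.829318) = -6.395080
  u ← -2.400000 + (0.51/6)·(k1 + 2k2 + 2k3 + k4) = -4.777671
u(0.51) ≈ -4.7777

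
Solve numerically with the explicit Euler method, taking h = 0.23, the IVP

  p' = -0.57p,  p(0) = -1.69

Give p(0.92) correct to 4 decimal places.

-0.9633

Euler: p_{n+1} = p_n + h·f(x_n, p_n).
x=0.000000, p=-1.690000: f=0.963300 → p ← -1.690000 + 0.23·0.963300 = -1.468441
x=0.230000, p=-1.468441: f=0.837011 → p ← -1.468441 + 0.23·0.837011 = -1.275928
x=0.460000, p=-1.275928: f=0.727279 → p ← -1.275928 + 0.23·0.727279 = -1.108654
x=0.690000, p=-1.108654: f=0.631933 → p ← -1.108654 + 0.23·0.631933 = -0.963310
p(0.92) ≈ -0.9633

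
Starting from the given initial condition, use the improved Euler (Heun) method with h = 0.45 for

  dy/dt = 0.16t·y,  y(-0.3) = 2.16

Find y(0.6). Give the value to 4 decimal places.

Heun: k1 = f(t_n, y_n); k2 = f(t_n + h, y_n + h·k1); y_{n+1} = y_n + (h/2)·(k1 + k2).
t=-0.300000, y=2.160000:
  k1 = f(-0.300000, 2.160000) = -0.103680
  k2 = f(0.150000, 2.113344) = 0.050720
  y ← 2.160000 + (0.45/2)·(-0.103680 + 0.050720) = 2.148084
t=0.150000, y=2.148084:
  k1 = f(0.150000, 2.148084) = 0.051554
  k2 = f(0.600000, 2.171283) = 0.208443
  y ← 2.148084 + (0.45/2)·(0.051554 + 0.208443) = 2.206583
y(0.6) ≈ 2.2066

2.2066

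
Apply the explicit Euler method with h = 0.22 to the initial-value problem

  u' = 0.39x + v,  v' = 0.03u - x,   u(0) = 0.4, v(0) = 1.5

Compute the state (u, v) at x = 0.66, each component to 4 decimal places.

1.4382, 1.3694

Euler on (u,v): u_{n+1} = u_n + h·u', v_{n+1} = v_n + h·v'.
0.000000: (0.400000, 1.500000); f=(1.500000, 0.012000) → (0.730000, 1.502640)
0.220000: (0.730000, 1.502640); f=(1.588440, -0.198100) → (1.079457, 1.459058)
0.440000: (1.079457, 1.459058); f=(1.630658, -0.407616) → (1.438202, 1.369382)
(u(0.66), v(0.66)) ≈ (1.4382, 1.3694)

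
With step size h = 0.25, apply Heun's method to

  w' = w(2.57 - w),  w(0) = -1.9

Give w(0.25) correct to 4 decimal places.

-6.2774

Heun: k1 = f(s_n, w_n); k2 = f(s_n + h, w_n + h·k1); w_{n+1} = w_n + (h/2)·(k1 + k2).
s=0.000000, w=-1.900000:
  k1 = f(0.000000, -1.900000) = -8.493000
  k2 = f(0.250000, -4.023250) = -26.526293
  w ← -1.900000 + (0.25/2)·(-8.493000 + (-26.526293)) = -6.277412
w(0.25) ≈ -6.2774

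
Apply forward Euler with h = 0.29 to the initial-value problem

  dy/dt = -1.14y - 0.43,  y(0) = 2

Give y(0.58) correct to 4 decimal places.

0.6880

Euler: y_{n+1} = y_n + h·f(t_n, y_n).
t=0.000000, y=2.000000: f=-2.710000 → y ← 2.000000 + 0.29·(-2.710000) = 1.214100
t=0.290000, y=1.214100: f=-1.814074 → y ← 1.214100 + 0.29·(-1.814074) = 0.688019
y(0.58) ≈ 0.6880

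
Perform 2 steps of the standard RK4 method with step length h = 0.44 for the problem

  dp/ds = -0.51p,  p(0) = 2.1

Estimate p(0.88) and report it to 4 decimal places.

RK4: k1 = f(s_n, p_n); k2 = f(s_n + h/2, p_n + (h/2)·k1); k3 = f(s_n + h/2, p_n + (h/2)·k2); k4 = f(s_n + h, p_n + h·k3); p_{n+1} = p_n + (h/6)·(k1 + 2k2 + 2k3 + k4).
s=0.000000, p=2.100000:
  k1 = f(0.000000, 2.100000) = -1.071000
  k2 = f(0.220000, 1.864380) = -0.950834
  k3 = f(0.220000, 1.890817) = -0.964316
  k4 = f(0.440000, 1.675701) = -0.854607
  p ← 2.100000 + (0.44/6)·(k1 + 2k2 + 2k3 + k4) = 1.677900
s=0.440000, p=1.677900:
  k1 = f(0.440000, 1.677900) = -0.855729
  k2 = f(0.660000, 1.489640) = -0.759716
  k3 = f(0.660000, 1.510763) = -0.770489
  k4 = f(0.880000, 1.338885) = -0.682831
  p ← 1.677900 + (0.44/6)·(k1 + 2k2 + 2k3 + k4) = 1.340642
p(0.88) ≈ 1.3406

1.3406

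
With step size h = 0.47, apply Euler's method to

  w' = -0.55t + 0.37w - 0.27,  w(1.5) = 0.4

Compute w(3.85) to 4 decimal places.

Euler: w_{n+1} = w_n + h·f(t_n, w_n).
t=1.500000, w=0.400000: f=-0.947000 → w ← 0.400000 + 0.47·(-0.947000) = -0.045090
t=1.970000, w=-0.045090: f=-1.370183 → w ← -0.045090 + 0.47·(-1.370183) = -0.689076
t=2.440000, w=-0.689076: f=-1.866958 → w ← -0.689076 + 0.47·(-1.866958) = -1.566546
t=2.910000, w=-1.566546: f=-2.450122 → w ← -1.566546 + 0.47·(-2.450122) = -2.718104
t=3.380000, w=-2.718104: f=-3.134698 → w ← -2.718104 + 0.47·(-3.134698) = -4.191412
w(3.85) ≈ -4.1914

-4.1914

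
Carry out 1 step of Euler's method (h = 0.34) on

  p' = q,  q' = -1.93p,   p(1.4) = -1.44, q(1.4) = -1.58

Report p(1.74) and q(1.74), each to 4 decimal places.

-1.9772, -0.6351

Euler on (p,q): p_{n+1} = p_n + h·p', q_{n+1} = q_n + h·q'.
1.400000: (-1.440000, -1.580000); f=(-1.580000, 2.779200) → (-1.977200, -0.635072)
(p(1.74), q(1.74)) ≈ (-1.9772, -0.6351)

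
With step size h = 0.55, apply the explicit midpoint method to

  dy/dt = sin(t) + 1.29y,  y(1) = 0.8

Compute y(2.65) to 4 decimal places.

Midpoint: k1 = f(t_n, y_n); k2 = f(t_n + h/2, y_n + (h/2)·k1); y_{n+1} = y_n + h·k2.
t=1.000000, y=0.800000:
  k1 = f(1.000000, 0.800000) = 1.873471
  k2 = f(1.275000, 1.315205) = 2.653184
  y ← 0.800000 + 0.55·2.653184 = 2.259251
t=1.550000, y=2.259251:
  k1 = f(1.550000, 2.259251) = 3.914218
  k2 = f(1.825000, 3.335661) = 5.270867
  y ← 2.259251 + 0.55·5.270867 = 5.158228
t=2.100000, y=5.158228:
  k1 = f(2.100000, 5.158228) = 7.517324
  k2 = f(2.375000, 7.225492) = 10.014570
  y ← 5.158228 + 0.55·10.014570 = 10.666241
y(2.65) ≈ 10.6662

10.6662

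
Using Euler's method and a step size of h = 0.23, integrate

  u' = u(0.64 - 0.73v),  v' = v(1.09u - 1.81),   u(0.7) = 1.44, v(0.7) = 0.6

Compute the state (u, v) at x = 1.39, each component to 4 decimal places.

Euler on (u,v): u_{n+1} = u_n + h·u', v_{n+1} = v_n + h·v'.
0.700000: (1.440000, 0.600000); f=(0.290880, -0.144240) → (1.506902, 0.566825)
0.930000: (1.506902, 0.566825); f=(0.340888, -0.094930) → (1.585307, 0.544991)
1.160000: (1.585307, 0.544991); f=(0.383892, -0.044698) → (1.673602, 0.534710)
(u(1.39), v(1.39)) ≈ (1.6736, 0.5347)

1.6736, 0.5347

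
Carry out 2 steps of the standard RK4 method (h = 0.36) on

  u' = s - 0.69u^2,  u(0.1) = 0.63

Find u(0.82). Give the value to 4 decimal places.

RK4: k1 = f(s_n, u_n); k2 = f(s_n + h/2, u_n + (h/2)·k1); k3 = f(s_n + h/2, u_n + (h/2)·k2); k4 = f(s_n + h, u_n + h·k3); u_{n+1} = u_n + (h/6)·(k1 + 2k2 + 2k3 + k4).
s=0.100000, u=0.630000:
  k1 = f(0.100000, 0.630000) = -0.173861
  k2 = f(0.280000, 0.598705) = 0.032671
  k3 = f(0.280000, 0.635881) = 0.001002
  k4 = f(0.460000, 0.630361) = 0.185825
  u ← 0.630000 + (0.36/6)·(k1 + 2k2 + 2k3 + k4) = 0.634759
s=0.460000, u=0.634759:
  k1 = f(0.460000, 0.634759) = 0.181986
  k2 = f(0.640000, 0.667516) = 0.332551
  k3 = f(0.640000, 0.694618) = 0.307079
  k4 = f(0.820000, 0.745307) = 0.436717
  u ← 0.634759 + (0.36/6)·(k1 + 2k2 + 2k3 + k4) = 0.748637
u(0.82) ≈ 0.7486

0.7486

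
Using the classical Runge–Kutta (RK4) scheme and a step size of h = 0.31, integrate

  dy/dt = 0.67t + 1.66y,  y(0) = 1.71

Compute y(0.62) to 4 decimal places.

RK4: k1 = f(t_n, y_n); k2 = f(t_n + h/2, y_n + (h/2)·k1); k3 = f(t_n + h/2, y_n + (h/2)·k2); k4 = f(t_n + h, y_n + h·k3); y_{n+1} = y_n + (h/6)·(k1 + 2k2 + 2k3 + k4).
t=0.000000, y=1.710000:
  k1 = f(0.000000, 1.710000) = 2.838600
  k2 = f(0.155000, 2.149983) = 3.672822
  k3 = f(0.155000, 2.279287) = 3.887467
  k4 = f(0.310000, 2.915115) = 5.046791
  y ← 1.710000 + (0.31/6)·(k1 + 2k2 + 2k3 + k4) = 2.898642
t=0.310000, y=2.898642:
  k1 = f(0.310000, 2.898642) = 5.019445
  k2 = f(0.465000, 3.676656) = 6.414798
  k3 = f(0.465000, 3.892935) = 6.773823
  k4 = f(0.620000, 4.998527) = 8.712954
  y ← 2.898642 + (0.31/6)·(k1 + 2k2 + 2k3 + k4) = 4.970973
y(0.62) ≈ 4.9710

4.9710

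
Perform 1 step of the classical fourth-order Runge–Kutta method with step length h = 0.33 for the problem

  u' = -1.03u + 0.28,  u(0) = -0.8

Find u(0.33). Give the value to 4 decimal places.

-0.4912

RK4: k1 = f(x_n, u_n); k2 = f(x_n + h/2, u_n + (h/2)·k1); k3 = f(x_n + h/2, u_n + (h/2)·k2); k4 = f(x_n + h, u_n + h·k3); u_{n+1} = u_n + (h/6)·(k1 + 2k2 + 2k3 + k4).
x=0.000000, u=-0.800000:
  k1 = f(0.000000, -0.800000) = 1.104000
  k2 = f(0.165000, -0.617840) = 0.916375
  k3 = f(0.165000, -0.648798) = 0.948262
  k4 = f(0.330000, -0.487074) = 0.781686
  u ← -0.800000 + (0.33/6)·(k1 + 2k2 + 2k3 + k4) = -0.491177
u(0.33) ≈ -0.4912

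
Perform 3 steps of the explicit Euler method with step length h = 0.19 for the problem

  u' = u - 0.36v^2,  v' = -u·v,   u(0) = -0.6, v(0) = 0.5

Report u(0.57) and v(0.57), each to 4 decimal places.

Euler on (u,v): u_{n+1} = u_n + h·u', v_{n+1} = v_n + h·v'.
0.000000: (-0.600000, 0.500000); f=(-0.690000, 0.300000) → (-0.731100, 0.557000)
0.190000: (-0.731100, 0.557000); f=(-0.842790, 0.407223) → (-0.891230, 0.634372)
0.380000: (-0.891230, 0.634372); f=(-1.036104, 0.565372) → (-1.088090, 0.741793)
(u(0.57), v(0.57)) ≈ (-1.0881, 0.7418)

-1.0881, 0.7418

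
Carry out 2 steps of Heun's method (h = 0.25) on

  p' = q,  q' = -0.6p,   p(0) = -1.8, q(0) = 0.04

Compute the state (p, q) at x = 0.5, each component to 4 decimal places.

-1.6460, 0.5669

Heun on (p,q): k1 = f(x_n, state_n); k2 = f(x_n + h, state_n + h·k1); state_{n+1} = state_n + (h/2)·(k1 + k2).
0.000000: (-1.800000, 0.040000)
  k1 = (0.040000, 1.080000)
  predictor → (-1.790000, 0.310000)
  k2 = (0.310000, 1.074000)
  → (-1.756250, 0.309250)
0.250000: (-1.756250, 0.309250)
  k1 = (0.309250, 1.053750)
  predictor → (-1.678938, 0.572688)
  k2 = (0.572688, 1.007363)
  → (-1.646008, 0.566889)
(p(0.5), q(0.5)) ≈ (-1.6460, 0.5669)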